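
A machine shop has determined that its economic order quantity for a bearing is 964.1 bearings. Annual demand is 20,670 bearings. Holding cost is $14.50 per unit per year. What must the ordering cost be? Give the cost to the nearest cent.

Squaring Q* = √(2DS/H) gives Q*² = 2DS/H.
From Q* = √(2DS/H): S = Q*²H / (2D) = 964.1² × 14.5 / (2 × 20,670) = 326.0181.

S ≈ $326.02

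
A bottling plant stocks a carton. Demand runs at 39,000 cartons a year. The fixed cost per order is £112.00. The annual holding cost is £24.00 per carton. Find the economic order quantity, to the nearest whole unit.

EOQ = √(2DS / H) = √(2 × 39,000 × 112 / 24).
= √(8,736,000 / 24) = √364,000 ≈ 603.324.

Q* ≈ 603 cartons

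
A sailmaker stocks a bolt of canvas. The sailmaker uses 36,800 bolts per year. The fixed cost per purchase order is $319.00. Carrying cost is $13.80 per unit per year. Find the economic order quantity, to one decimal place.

Q* ≈ 1,304.4 bolts

EOQ = √(2DS / H) = √(2 × 36,800 × 319 / 13.8).
= √(23,478,400 / 13.8) = √1,701,333.3333 ≈ 1304.352.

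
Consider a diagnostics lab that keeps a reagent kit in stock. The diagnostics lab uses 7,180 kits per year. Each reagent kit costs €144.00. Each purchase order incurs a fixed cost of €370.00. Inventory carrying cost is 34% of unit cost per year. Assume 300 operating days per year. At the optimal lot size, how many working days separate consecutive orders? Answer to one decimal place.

T ≈ 13.8 days

Holding cost H = 0.34 × €144.00 = €48.9600 per unit per year.
Q* = √(2DS/H) = √(2 × 7,180 × 370 / 48.96) ≈ 329.43.
Cycle time = Q*/D × 300 = 329.43 / 7,180 × 300 ≈ 13.764 days.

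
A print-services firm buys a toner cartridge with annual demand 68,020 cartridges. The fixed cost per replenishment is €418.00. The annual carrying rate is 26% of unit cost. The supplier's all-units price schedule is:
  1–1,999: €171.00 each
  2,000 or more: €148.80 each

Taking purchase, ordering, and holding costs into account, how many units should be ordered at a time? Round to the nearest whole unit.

Holding cost per unit per year at price C is H = 0.26·C.
Candidates are each tier's EOQ (if it falls in that tier) and each price-break quantity.
EOQ at €171.00 = 1130.9 (feasible in tier 1): TC = 68,020×€171.00 + (68,020/1130.9)×418 + (1130.9/2)×0.26×€171.00 = €11,681,701.26.
EOQ at €148.80 = 1212.4 < 2000, so use break Q=2000: TC = 68,020×€148.80 + (68,020/2000.0)×418 + (2000.0/2)×0.26×€148.80 = €10,174,280.18.
Lowest total cost is €10,174,280.18 at Q = 2000.0.

Q* ≈ 2,000 cartridges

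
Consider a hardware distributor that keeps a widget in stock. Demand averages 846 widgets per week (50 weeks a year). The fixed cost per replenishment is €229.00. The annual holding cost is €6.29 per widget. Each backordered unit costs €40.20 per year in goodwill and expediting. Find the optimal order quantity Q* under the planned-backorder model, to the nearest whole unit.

Q* ≈ 1,887 widgets

Annual demand D = 846 × 50 = 42,300.
With planned backorders, Q* = √(2DS/H) · √((H+B)/B).
√(2DS/H) = √(2 × 42,300 × 229 / 6.29) = 1755.002.
√((H+B)/B) = √((6.29+40.2)/40.2) = 1.0754.
Q* ≈ 1887.315.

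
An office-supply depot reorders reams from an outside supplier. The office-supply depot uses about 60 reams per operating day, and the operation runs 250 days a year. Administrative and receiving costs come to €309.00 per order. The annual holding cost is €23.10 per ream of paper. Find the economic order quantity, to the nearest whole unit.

Q* ≈ 633 reams

Annual demand D = 60 × 250 = 15,000.
EOQ = √(2DS / H) = √(2 × 15,000 × 309 / 23.1).
= √(9,270,000 / 23.1) = √401,298.7013 ≈ 633.481.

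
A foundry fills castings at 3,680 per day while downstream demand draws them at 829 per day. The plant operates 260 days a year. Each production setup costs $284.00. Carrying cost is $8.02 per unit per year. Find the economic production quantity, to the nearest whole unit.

Q* ≈ 4,439 castings

Annual demand D = 829 × 260 = 215,540.
Production build-up factor (1 − d/p) = 1 − 829/3,680 = 0.7747.
Q* = √(2DS / (H(1 − d/p))) = √(2 × 215,540 × 284 / (8.02 × 0.7747)).
= √(122,426,720 / 6.2133) ≈ 4438.909.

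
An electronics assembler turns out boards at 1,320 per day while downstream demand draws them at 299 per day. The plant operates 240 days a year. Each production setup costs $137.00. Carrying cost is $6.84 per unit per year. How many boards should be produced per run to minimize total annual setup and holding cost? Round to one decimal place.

Annual demand D = 299 × 240 = 71,760.
Production build-up factor (1 − d/p) = 1 − 299/1,320 = 0.7735.
Q* = √(2DS / (H(1 − d/p))) = √(2 × 71,760 × 137 / (6.84 × 0.7735)).
= √(19,662,240 / 5.2906) ≈ 1927.803.

Q* ≈ 1,927.8 boards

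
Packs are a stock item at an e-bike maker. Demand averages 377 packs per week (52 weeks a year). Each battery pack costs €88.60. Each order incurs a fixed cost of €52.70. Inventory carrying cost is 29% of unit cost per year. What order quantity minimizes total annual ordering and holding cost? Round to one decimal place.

Annual demand D = 377 × 52 = 19,604.
Holding cost H = 0.29 × €88.60 = €25.6940 per unit per year.
EOQ = √(2DS / H) = √(2 × 19,604 × 52.7 / 25.694).
= √(2,066,261.6 / 25.694) = √80,418.0587 ≈ 283.581.

Q* ≈ 283.6 packs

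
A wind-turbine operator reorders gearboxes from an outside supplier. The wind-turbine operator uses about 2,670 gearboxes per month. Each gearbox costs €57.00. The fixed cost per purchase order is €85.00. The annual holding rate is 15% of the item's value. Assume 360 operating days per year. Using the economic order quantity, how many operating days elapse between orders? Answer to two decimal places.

Annual demand D = 2,670 × 12 = 32,040.
Holding cost H = 0.15 × €57.00 = €8.5500 per unit per year.
EOQ = √(2DS/H) = √(2 × 32,040 × 85 / 8.55) ≈ 798.16.
Cycle time = Q*/D × 360 = 798.16 / 32,040 × 360 ≈ 8.968 days.

T ≈ 8.97 days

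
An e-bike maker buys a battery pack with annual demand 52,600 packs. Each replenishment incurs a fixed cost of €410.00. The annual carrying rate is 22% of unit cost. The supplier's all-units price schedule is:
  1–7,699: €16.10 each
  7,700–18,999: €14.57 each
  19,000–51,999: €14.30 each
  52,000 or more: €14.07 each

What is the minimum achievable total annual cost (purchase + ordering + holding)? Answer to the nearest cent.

Holding cost per unit per year at price C is H = 0.22·C.
Evaluate total cost at each tier's feasible EOQ or, if the EOQ is below the tier, at the tier's minimum quantity.
EOQ at €16.10 = 3489.6 (feasible in tier 1): TC = 52,600×€16.10 + (52,600/3489.6)×410 + (3489.6/2)×0.22×€16.10 = €859,220.16.
EOQ at €14.57 = 3668.2 < 7700, so use break Q=7700: TC = 52,600×€14.57 + (52,600/7700.0)×410 + (7700.0/2)×0.22×€14.57 = €781,523.57.
EOQ at €14.30 = 3702.7 < 19000, so use break Q=19000: TC = 52,600×€14.30 + (52,600/19000.0)×410 + (19000.0/2)×0.22×€14.30 = €783,202.05.
EOQ at €14.07 = 3732.9 < 52000, so use break Q=52000: TC = 52,600×€14.07 + (52,600/52000.0)×410 + (52000.0/2)×0.22×€14.07 = €820,977.13.
Lowest total cost among the candidates is at Q = 7700.0.

TC* ≈ €781,523.57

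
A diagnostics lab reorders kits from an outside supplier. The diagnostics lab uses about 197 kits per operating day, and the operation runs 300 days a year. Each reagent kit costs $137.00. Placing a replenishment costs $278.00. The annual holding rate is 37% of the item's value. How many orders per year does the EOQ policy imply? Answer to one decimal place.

Annual demand D = 197 × 300 = 59,100.
Holding cost H = 0.37 × $137.00 = $50.6900 per unit per year.
Q* = √(2DS/H) = √(2 × 59,100 × 278 / 50.69) ≈ 805.14.
Orders per year = D / Q* = 59,100 / 805.14 ≈ 73.404.

N ≈ 73.4 orders per year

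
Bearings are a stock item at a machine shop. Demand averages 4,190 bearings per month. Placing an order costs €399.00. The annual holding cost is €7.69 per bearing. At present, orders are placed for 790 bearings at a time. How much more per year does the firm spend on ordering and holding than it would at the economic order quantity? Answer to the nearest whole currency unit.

Extra cost ≈ €10,867 per year

Annual demand D = 4,190 × 12 = 50,280.
EOQ = √(2DS/H) = √(2 × 50,280 × 399 / 7.69) ≈ 2284.21.
Cost at Q* = (D/Q*)S + (Q*/2)H = √(2DSH) ≈ €17,565.57.
Cost at Q = 790: (50,280/790)×399 + (790/2)×7.69 = €25,394.58 + €3,037.55 = €28,432.13.
Excess = €28,432.13 − €17,565.57 = €10,866.56.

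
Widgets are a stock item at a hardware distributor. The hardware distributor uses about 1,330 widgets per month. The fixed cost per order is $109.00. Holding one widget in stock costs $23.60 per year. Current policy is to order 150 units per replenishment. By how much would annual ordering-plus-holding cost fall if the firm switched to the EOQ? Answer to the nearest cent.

Extra cost ≈ $4,306.09 per year

Annual demand D = 1,330 × 12 = 15,960.
EOQ = √(2DS/H) = √(2 × 15,960 × 109 / 23.6) ≈ 383.96.
Cost at Q* = (D/Q*)S + (Q*/2)H = √(2DSH) ≈ $9,061.51.
Cost at Q = 150: (15,960/150)×109 + (150/2)×23.6 = $11,597.60 + $1,770.00 = $13,367.60.
Excess = $13,367.60 − $9,061.51 = $4,306.09.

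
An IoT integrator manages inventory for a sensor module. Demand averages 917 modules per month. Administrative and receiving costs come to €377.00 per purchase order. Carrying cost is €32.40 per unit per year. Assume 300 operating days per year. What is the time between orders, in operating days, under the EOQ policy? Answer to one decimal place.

Annual demand D = 917 × 12 = 11,004.
The optimal lot size = √(2DS/H) = √(2 × 11,004 × 377 / 32.4) ≈ 506.04.
Cycle time = Q*/D × 300 = 506.04 / 11,004 × 300 ≈ 13.796 days.

T ≈ 13.8 days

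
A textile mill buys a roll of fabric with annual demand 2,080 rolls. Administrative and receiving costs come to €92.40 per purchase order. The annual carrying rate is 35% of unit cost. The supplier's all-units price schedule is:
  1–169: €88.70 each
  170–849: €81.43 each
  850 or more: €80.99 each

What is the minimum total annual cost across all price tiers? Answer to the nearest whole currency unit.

TC* ≈ €172,927

Holding cost per unit per year at price C is H = 0.35·C.
Evaluate total cost at each tier's feasible EOQ or, if the EOQ is below the tier, at the tier's minimum quantity.
EOQ at €88.70 = 111.3 (feasible in tier 1): TC = 2,080×€88.70 + (2,080/111.3)×92.4 + (111.3/2)×0.35×€88.70 = €187,950.45.
EOQ at €81.43 = 116.1 < 170, so use break Q=170: TC = 2,080×€81.43 + (2,080/170.0)×92.4 + (170.0/2)×0.35×€81.43 = €172,927.48.
EOQ at €80.99 = 116.4 < 850, so use break Q=850: TC = 2,080×€80.99 + (2,080/850.0)×92.4 + (850.0/2)×0.35×€80.99 = €180,732.57.
Lowest total cost among the candidates is at Q = 170.0.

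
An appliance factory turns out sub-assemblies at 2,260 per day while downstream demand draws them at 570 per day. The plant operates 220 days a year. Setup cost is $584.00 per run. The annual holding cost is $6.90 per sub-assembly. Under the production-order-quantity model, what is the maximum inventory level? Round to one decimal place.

Annual demand D = 570 × 220 = 125,400.
Production build-up factor (1 − d/p) = 1 − 570/2,260 = 0.7478.
Q* = √(2DS / (H(1 − d/p))) = √(2 × 125,400 × 584 / (6.9 × 0.7478)).
= √(146,467,200 / 5.1597) ≈ 5327.905.
Maximum inventory = Q*(1 − d/p) = 5327.905 × 0.7478 ≈ 3984.142.

I_max ≈ 3,984.1 sub-assemblies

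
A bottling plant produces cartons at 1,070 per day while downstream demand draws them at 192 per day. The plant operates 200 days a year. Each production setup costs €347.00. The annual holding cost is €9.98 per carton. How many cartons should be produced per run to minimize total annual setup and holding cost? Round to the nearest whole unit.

Q* ≈ 1,804 cartons

Annual demand D = 192 × 200 = 38,400.
Production build-up factor (1 − d/p) = 1 − 192/1,070 = 0.8206.
Q* = √(2DS / (H(1 − d/p))) = √(2 × 38,400 × 347 / (9.98 × 0.8206)).
= √(26,649,600 / 8.1892) ≈ 1803.951.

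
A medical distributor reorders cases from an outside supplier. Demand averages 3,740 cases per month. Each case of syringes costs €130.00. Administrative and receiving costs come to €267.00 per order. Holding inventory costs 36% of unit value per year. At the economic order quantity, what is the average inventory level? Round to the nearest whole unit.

Average inventory ≈ 358 cases

Annual demand D = 3,740 × 12 = 44,880.
Holding cost H = 0.36 × €130.00 = €46.8000 per unit per year.
The optimal lot size = √(2DS/H) = √(2 × 44,880 × 267 / 46.8) ≈ 715.61.
Average inventory = Q*/2 ≈ 715.61 / 2 = 357.803.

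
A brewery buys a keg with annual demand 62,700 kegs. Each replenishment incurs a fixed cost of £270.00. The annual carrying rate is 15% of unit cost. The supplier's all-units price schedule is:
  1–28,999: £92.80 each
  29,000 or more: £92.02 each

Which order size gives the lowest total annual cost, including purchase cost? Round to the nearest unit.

Q* ≈ 1,560 kegs

Holding cost per unit per year at price C is H = 0.15·C.
Evaluate total cost at each tier's feasible EOQ or, if the EOQ is below the tier, at the tier's minimum quantity.
EOQ at £92.80 = 1559.6 (feasible in tier 1): TC = 62,700×£92.80 + (62,700/1559.6)×270 + (1559.6/2)×0.15×£92.80 = £5,840,269.52.
EOQ at £92.02 = 1566.2 < 29000, so use break Q=29000: TC = 62,700×£92.02 + (62,700/29000.0)×270 + (29000.0/2)×0.15×£92.02 = £5,970,381.26.
Lowest total cost is £5,840,269.52 at Q = 1559.6.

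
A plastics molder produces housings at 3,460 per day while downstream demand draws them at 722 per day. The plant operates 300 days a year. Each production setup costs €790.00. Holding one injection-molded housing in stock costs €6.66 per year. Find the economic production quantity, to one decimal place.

Annual demand D = 722 × 300 = 216,600.
Production build-up factor (1 − d/p) = 1 − 722/3,460 = 0.7913.
Q* = √(2DS / (H(1 − d/p))) = √(2 × 216,600 × 790 / (6.66 × 0.7913)).
= √(342,228,000 / 5.2703) ≈ 8058.273.

Q* ≈ 8,058.3 housings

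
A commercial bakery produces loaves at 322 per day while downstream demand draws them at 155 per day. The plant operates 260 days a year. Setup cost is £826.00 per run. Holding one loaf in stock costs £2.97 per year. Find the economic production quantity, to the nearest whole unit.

Annual demand D = 155 × 260 = 40,300.
Production build-up factor (1 − d/p) = 1 − 155/322 = 0.5186.
Q* = √(2DS / (H(1 − d/p))) = √(2 × 40,300 × 826 / (2.97 × 0.5186)).
= √(66,575,600 / 1.5403) ≈ 6574.292.

Q* ≈ 6,574 loaves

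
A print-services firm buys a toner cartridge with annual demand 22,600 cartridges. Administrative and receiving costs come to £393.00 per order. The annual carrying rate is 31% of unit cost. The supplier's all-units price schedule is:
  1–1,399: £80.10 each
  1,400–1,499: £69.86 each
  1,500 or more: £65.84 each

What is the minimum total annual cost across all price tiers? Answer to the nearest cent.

TC* ≈ £1,509,213.00

Holding cost per unit per year at price C is H = 0.31·C.
Candidates are each tier's EOQ (if it falls in that tier) and each price-break quantity.
EOQ at £80.10 = 845.8 (feasible in tier 1): TC = 22,600×£80.10 + (22,600/845.8)×393 + (845.8/2)×0.31×£80.10 = £1,831,262.09.
EOQ at £69.86 = 905.7 < 1400, so use break Q=1400: TC = 22,600×£69.86 + (22,600/1400.0)×393 + (1400.0/2)×0.31×£69.86 = £1,600,339.76.
EOQ at £65.84 = 932.9 < 1500, so use break Q=1500: TC = 22,600×£65.84 + (22,600/1500.0)×393 + (1500.0/2)×0.31×£65.84 = £1,509,213.00.
Lowest total cost among the candidates is at Q = 1500.0.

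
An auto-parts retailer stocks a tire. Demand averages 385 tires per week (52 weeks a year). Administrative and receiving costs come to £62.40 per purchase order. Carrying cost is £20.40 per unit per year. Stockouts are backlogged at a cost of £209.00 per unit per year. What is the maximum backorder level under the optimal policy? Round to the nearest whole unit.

S* ≈ 33 tires

Annual demand D = 385 × 52 = 20,020.
With planned backorders, Q* = √(2DS/H) · √((H+B)/B).
√(2DS/H) = √(2 × 20,020 × 62.4 / 20.4) = 349.965.
√((H+B)/B) = √((20.4+209)/209) = 1.0477.
Q* ≈ 366.647.
S* = Q* · H/(H+B) = 366.647 × 20.4/229.4 ≈ 32.605.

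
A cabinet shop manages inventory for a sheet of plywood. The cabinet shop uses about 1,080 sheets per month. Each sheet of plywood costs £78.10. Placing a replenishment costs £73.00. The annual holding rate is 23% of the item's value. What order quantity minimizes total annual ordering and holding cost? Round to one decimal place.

Annual demand D = 1,080 × 12 = 12,960.
Holding cost H = 0.23 × £78.10 = £17.9630 per unit per year.
EOQ = √(2DS / H) = √(2 × 12,960 × 73 / 17.963).
= √(1,892,160 / 17.963) = √105,336.5251 ≈ 324.556.

Q* ≈ 324.6 sheets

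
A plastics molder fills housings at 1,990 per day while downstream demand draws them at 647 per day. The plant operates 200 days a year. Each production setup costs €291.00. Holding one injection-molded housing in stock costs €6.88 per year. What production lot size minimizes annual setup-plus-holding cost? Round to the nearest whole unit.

Annual demand D = 647 × 200 = 129,400.
Production build-up factor (1 − d/p) = 1 − 647/1,990 = 0.6749.
Q* = √(2DS / (H(1 − d/p))) = √(2 × 129,400 × 291 / (6.88 × 0.6749)).
= √(75,310,800 / 4.6431) ≈ 4027.383.

Q* ≈ 4,027 housings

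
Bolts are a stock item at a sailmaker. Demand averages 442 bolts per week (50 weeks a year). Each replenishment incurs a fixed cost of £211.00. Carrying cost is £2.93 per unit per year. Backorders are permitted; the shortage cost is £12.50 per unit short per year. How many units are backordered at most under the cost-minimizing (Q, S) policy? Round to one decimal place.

S* ≈ 376.4 bolts

Annual demand D = 442 × 50 = 22,100.
With planned backorders, Q* = √(2DS/H) · √((H+B)/B).
√(2DS/H) = √(2 × 22,100 × 211 / 2.93) = 1784.097.
√((H+B)/B) = √((2.93+12.5)/12.5) = 1.1110.
Q* ≈ 1982.196.
S* = Q* · H/(H+B) = 1982.196 × 2.93/15.43 ≈ 376.399.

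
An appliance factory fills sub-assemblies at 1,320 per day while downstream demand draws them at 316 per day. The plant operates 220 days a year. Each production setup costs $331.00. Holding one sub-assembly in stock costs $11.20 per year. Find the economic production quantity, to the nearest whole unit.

Q* ≈ 2,324 sub-assemblies

Annual demand D = 316 × 220 = 69,520.
Production build-up factor (1 − d/p) = 1 − 316/1,320 = 0.7606.
Q* = √(2DS / (H(1 − d/p))) = √(2 × 69,520 × 331 / (11.2 × 0.7606)).
= √(46,022,240 / 8.5188) ≈ 2324.315.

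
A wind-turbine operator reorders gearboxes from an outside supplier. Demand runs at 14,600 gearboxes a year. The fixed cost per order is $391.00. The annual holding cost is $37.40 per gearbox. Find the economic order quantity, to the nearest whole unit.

Q* ≈ 553 gearboxes

EOQ = √(2DS / H) = √(2 × 14,600 × 391 / 37.4).
= √(11,417,200 / 37.4) = √305,272.7273 ≈ 552.515.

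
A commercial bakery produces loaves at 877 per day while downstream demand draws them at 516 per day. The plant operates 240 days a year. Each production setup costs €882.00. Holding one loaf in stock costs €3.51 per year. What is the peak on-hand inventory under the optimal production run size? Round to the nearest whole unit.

I_max ≈ 5,062 loaves

Annual demand D = 516 × 240 = 123,840.
Production build-up factor (1 − d/p) = 1 − 516/877 = 0.4116.
Q* = √(2DS / (H(1 − d/p))) = √(2 × 123,840 × 882 / (3.51 × 0.4116)).
= √(218,453,760 / 1.4448) ≈ 12296.242.
Maximum inventory = Q*(1 − d/p) = 12296.242 × 0.4116 ≈ 5061.509.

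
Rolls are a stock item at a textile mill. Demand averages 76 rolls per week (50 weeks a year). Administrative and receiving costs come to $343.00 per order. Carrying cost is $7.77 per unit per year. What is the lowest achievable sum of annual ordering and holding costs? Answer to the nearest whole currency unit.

Annual demand D = 76 × 50 = 3,800.
EOQ = √(2DS/H) = √(2 × 3,800 × 343 / 7.77) ≈ 579.22.
At Q*, ordering cost (D/Q*)S equals holding cost (Q*/2)H, each = √(DSH/2).
Minimum total = √(2DSH) = √(2 × 3,800 × 343 × 7.77) ≈ 4500.537.

TC* ≈ $4,501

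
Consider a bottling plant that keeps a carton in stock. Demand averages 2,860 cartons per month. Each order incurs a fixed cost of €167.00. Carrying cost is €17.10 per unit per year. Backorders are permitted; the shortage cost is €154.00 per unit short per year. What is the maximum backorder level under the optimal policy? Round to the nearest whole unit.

S* ≈ 86 cartons

Annual demand D = 2,860 × 12 = 34,320.
With planned backorders, Q* = √(2DS/H) · √((H+B)/B).
√(2DS/H) = √(2 × 34,320 × 167 / 17.1) = 818.745.
√((H+B)/B) = √((17.1+154)/154) = 1.0541.
Q* ≈ 863.005.
S* = Q* · H/(H+B) = 863.005 × 17.1/171.1 ≈ 86.250.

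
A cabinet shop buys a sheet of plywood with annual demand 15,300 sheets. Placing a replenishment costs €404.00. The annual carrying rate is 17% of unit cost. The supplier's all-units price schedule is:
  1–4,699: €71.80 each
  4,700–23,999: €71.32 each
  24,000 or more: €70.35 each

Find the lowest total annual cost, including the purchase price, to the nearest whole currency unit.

TC* ≈ €1,110,824

Holding cost per unit per year at price C is H = 0.17·C.
For each price level, check whether its EOQ is feasible; otherwise the best quantity at that price is the breakpoint.
EOQ at €71.80 = 1006.4 (feasible in tier 1): TC = 15,300×€71.80 + (15,300/1006.4)×404 + (1006.4/2)×0.17×€71.80 = €1,110,823.95.
EOQ at €71.32 = 1009.8 < 4700, so use break Q=4700: TC = 15,300×€71.32 + (15,300/4700.0)×404 + (4700.0/2)×0.17×€71.32 = €1,121,003.49.
EOQ at €70.35 = 1016.7 < 24000, so use break Q=24000: TC = 15,300×€70.35 + (15,300/24000.0)×404 + (24000.0/2)×0.17×€70.35 = €1,220,126.55.
Lowest total cost among the candidates is at Q = 1006.4.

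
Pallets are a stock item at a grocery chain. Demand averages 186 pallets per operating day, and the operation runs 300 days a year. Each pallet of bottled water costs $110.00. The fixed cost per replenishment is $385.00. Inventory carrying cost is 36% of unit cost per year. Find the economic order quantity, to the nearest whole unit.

Q* ≈ 1,042 pallets

Annual demand D = 186 × 300 = 55,800.
Holding cost H = 0.36 × $110.00 = $39.6000 per unit per year.
EOQ = √(2DS / H) = √(2 × 55,800 × 385 / 39.6).
= √(42,966,000 / 39.6) = √1,085,000 ≈ 1041.633.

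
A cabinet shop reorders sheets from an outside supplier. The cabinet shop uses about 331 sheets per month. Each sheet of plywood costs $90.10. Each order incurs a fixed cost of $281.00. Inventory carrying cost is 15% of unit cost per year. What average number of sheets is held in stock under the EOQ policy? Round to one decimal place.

Annual demand D = 331 × 12 = 3,972.
Holding cost H = 0.15 × $90.10 = $13.5150 per unit per year.
The optimal lot size = √(2DS/H) = √(2 × 3,972 × 281 / 13.515) ≈ 406.41.
Average inventory = Q*/2 ≈ 406.41 / 2 = 203.205.

Average inventory ≈ 203.2 sheets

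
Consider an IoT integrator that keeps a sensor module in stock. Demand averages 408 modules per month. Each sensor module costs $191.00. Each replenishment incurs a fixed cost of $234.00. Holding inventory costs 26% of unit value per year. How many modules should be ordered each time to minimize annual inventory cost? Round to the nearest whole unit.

Q* ≈ 215 modules

Annual demand D = 408 × 12 = 4,896.
Holding cost H = 0.26 × $191.00 = $49.6600 per unit per year.
EOQ = √(2DS / H) = √(2 × 4,896 × 234 / 49.66).
= √(2,291,328 / 49.66) = √46,140.3141 ≈ 214.803.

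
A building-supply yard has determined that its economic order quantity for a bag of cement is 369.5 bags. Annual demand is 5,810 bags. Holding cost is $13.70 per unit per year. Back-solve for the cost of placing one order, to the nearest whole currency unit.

Squaring Q* = √(2DS/H) gives Q*² = 2DS/H.
From Q* = √(2DS/H): S = Q*²H / (2D) = 369.5² × 13.7 / (2 × 5,810) = 160.9694.

S ≈ $161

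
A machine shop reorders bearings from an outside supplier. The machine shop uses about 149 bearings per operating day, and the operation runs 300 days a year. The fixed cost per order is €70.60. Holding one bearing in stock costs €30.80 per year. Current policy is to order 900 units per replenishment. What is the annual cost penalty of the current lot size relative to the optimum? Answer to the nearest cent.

Annual demand D = 149 × 300 = 44,700.
EOQ = √(2DS/H) = √(2 × 44,700 × 70.6 / 30.8) ≈ 452.68.
Cost at Q* = (D/Q*)S + (Q*/2)H = √(2DSH) ≈ €13,942.69.
Cost at Q = 900: (44,700/900)×70.6 + (900/2)×30.8 = €3,506.47 + €13,860.00 = €17,366.47.
Excess = €17,366.47 − €13,942.69 = €3,423.78.

Extra cost ≈ €3,423.78 per year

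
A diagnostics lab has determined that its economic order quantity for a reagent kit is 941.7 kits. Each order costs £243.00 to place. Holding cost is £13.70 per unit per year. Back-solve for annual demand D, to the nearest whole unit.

Squaring Q* = √(2DS/H) gives Q*² = 2DS/H.
From Q* = √(2DS/H): D = Q*²H / (2S) = 941.7² × 13.7 / (2 × 243) = 24998.240.

D ≈ 24,998 kits per year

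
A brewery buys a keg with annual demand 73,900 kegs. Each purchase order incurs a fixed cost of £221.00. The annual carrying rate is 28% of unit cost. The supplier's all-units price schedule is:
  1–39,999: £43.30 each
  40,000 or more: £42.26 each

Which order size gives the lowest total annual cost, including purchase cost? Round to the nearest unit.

Q* ≈ 1,641 kegs

Holding cost per unit per year at price C is H = 0.28·C.
Evaluate total cost at each tier's feasible EOQ or, if the EOQ is below the tier, at the tier's minimum quantity.
EOQ at £43.30 = 1641.4 (feasible in tier 1): TC = 73,900×£43.30 + (73,900/1641.4)×221 + (1641.4/2)×0.28×£43.30 = £3,219,770.15.
EOQ at £42.26 = 1661.5 < 40000, so use break Q=40000: TC = 73,900×£42.26 + (73,900/40000.0)×221 + (40000.0/2)×0.28×£42.26 = £3,360,078.30.
Lowest total cost is £3,219,770.15 at Q = 1641.4.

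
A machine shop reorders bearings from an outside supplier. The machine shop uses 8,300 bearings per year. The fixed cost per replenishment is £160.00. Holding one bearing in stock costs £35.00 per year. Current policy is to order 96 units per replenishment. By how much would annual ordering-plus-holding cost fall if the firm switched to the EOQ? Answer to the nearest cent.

EOQ = √(2DS/H) = √(2 × 8,300 × 160 / 35) ≈ 275.47.
Cost at Q* = (D/Q*)S + (Q*/2)H = √(2DSH) ≈ £9,641.58.
Cost at Q = 96: (8,300/96)×160 + (96/2)×35 = £13,833.33 + £1,680.00 = £15,513.33.
Excess = £15,513.33 − £9,641.58 = £5,871.76.

Extra cost ≈ £5,871.76 per year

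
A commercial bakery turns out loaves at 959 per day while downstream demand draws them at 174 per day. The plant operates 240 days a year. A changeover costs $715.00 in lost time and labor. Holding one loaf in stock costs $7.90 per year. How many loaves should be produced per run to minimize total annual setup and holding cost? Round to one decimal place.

Q* ≈ 3,038.8 loaves

Annual demand D = 174 × 240 = 41,760.
Production build-up factor (1 − d/p) = 1 − 174/959 = 0.8186.
Q* = √(2DS / (H(1 − d/p))) = √(2 × 41,760 × 715 / (7.9 × 0.8186)).
= √(59,716,800 / 6.4666) ≈ 3038.850.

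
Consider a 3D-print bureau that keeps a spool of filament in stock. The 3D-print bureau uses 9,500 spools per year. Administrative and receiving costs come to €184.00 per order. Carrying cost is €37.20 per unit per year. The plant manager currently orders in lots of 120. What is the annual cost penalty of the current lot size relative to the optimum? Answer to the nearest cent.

EOQ = √(2DS/H) = √(2 × 9,500 × 184 / 37.2) ≈ 306.56.
Cost at Q* = (D/Q*)S + (Q*/2)H = √(2DSH) ≈ €11,404.00.
Cost at Q = 120: (9,500/120)×184 + (120/2)×37.2 = €14,566.67 + €2,232.00 = €16,798.67.
Excess = €16,798.67 − €11,404.00 = €5,394.67.

Extra cost ≈ €5,394.67 per year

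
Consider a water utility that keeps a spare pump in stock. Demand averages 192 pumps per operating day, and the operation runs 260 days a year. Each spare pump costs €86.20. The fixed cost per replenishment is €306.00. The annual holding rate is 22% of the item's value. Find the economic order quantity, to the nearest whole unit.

Q* ≈ 1,269 pumps

Annual demand D = 192 × 260 = 49,920.
Holding cost H = 0.22 × €86.20 = €18.9640 per unit per year.
EOQ = √(2DS / H) = √(2 × 49,920 × 306 / 18.964).
= √(30,551,040 / 18.964) = √1,611,001.8983 ≈ 1269.252.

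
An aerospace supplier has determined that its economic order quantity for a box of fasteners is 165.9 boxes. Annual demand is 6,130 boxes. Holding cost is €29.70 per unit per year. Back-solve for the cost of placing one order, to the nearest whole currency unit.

S ≈ €67

Invert the EOQ relation Q*² = 2DS/H.
From Q* = √(2DS/H): S = Q*²H / (2D) = 165.9² × 29.7 / (2 × 6,130) = 66.6743.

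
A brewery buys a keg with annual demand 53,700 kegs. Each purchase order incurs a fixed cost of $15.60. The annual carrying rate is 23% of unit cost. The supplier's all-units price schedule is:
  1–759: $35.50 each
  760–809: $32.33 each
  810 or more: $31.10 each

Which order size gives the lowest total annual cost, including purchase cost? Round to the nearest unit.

Q* ≈ 810 kegs

Holding cost per unit per year at price C is H = 0.23·C.
Candidates are each tier's EOQ (if it falls in that tier) and each price-break quantity.
EOQ at $35.50 = 453.0 (feasible in tier 1): TC = 53,700×$35.50 + (53,700/453.0)×15.6 + (453.0/2)×0.23×$35.50 = $1,910,048.64.
EOQ at $32.33 = 474.7 < 760, so use break Q=760: TC = 53,700×$32.33 + (53,700/760.0)×15.6 + (760.0/2)×0.23×$32.33 = $1,740,048.91.
EOQ at $31.10 = 484.0 < 810, so use break Q=810: TC = 53,700×$31.10 + (53,700/810.0)×15.6 + (810.0/2)×0.23×$31.10 = $1,674,001.19.
Lowest total cost is $1,674,001.19 at Q = 810.0.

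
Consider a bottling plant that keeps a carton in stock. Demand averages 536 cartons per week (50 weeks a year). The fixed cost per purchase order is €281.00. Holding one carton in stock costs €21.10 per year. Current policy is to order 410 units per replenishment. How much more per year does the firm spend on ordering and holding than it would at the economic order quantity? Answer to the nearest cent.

Annual demand D = 536 × 50 = 26,800.
EOQ = √(2DS/H) = √(2 × 26,800 × 281 / 21.1) ≈ 844.88.
Cost at Q* = (D/Q*)S + (Q*/2)H = √(2DSH) ≈ €17,826.94.
Cost at Q = 410: (26,800/410)×281 + (410/2)×21.1 = €18,367.80 + €4,325.50 = €22,693.30.
Excess = €22,693.30 − €17,826.94 = €4,866.37.

Extra cost ≈ €4,866.37 per year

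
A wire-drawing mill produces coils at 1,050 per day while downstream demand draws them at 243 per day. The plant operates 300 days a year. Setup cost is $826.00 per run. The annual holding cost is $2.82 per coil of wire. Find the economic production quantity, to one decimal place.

Annual demand D = 243 × 300 = 72,900.
Production build-up factor (1 − d/p) = 1 − 243/1,050 = 0.7686.
Q* = √(2DS / (H(1 − d/p))) = √(2 × 72,900 × 826 / (2.82 × 0.7686)).
= √(120,430,800 / 2.1674) ≈ 7454.218.

Q* ≈ 7,454.2 coils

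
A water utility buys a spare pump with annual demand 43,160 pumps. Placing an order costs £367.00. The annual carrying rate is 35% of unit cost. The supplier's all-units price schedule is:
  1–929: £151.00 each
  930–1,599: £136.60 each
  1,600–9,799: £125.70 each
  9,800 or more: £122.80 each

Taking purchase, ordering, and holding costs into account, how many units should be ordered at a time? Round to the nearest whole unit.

Holding cost per unit per year at price C is H = 0.35·C.
Candidates are each tier's EOQ (if it falls in that tier) and each price-break quantity.
EOQ at £151.00 = 774.2 (feasible in tier 1): TC = 43,160×£151.00 + (43,160/774.2)×367 + (774.2/2)×0.35×£151.00 = £6,558,077.70.
EOQ at £136.60 = 814.0 < 930, so use break Q=930: TC = 43,160×£136.60 + (43,160/930.0)×367 + (930.0/2)×0.35×£136.60 = £5,934,919.61.
EOQ at £125.70 = 848.6 < 1600, so use break Q=1600: TC = 43,160×£125.70 + (43,160/1600.0)×367 + (1600.0/2)×0.35×£125.70 = £5,470,307.83.
EOQ at £122.80 = 858.5 < 9800, so use break Q=9800: TC = 43,160×£122.80 + (43,160/9800.0)×367 + (9800.0/2)×0.35×£122.80 = £5,512,266.30.
Lowest total cost is £5,470,307.83 at Q = 1600.0.

Q* ≈ 1,600 pumps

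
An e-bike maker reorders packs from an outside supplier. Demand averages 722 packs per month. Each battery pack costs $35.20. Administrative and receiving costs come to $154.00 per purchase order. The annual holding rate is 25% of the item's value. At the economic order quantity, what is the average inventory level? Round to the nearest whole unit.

Average inventory ≈ 275 packs

Annual demand D = 722 × 12 = 8,664.
Holding cost H = 0.25 × $35.20 = $8.8000 per unit per year.
The optimal lot size = √(2DS/H) = √(2 × 8,664 × 154 / 8.8) ≈ 550.67.
Average inventory = Q*/2 ≈ 550.67 / 2 = 275.336.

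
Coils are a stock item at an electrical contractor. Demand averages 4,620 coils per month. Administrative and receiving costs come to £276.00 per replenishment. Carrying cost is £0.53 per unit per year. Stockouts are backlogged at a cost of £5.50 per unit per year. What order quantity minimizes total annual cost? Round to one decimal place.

Q* ≈ 7,956.5 coils

Annual demand D = 4,620 × 12 = 55,440.
With planned backorders, Q* = √(2DS/H) · √((H+B)/B).
√(2DS/H) = √(2 × 55,440 × 276 / 0.53) = 7598.769.
√((H+B)/B) = √((0.53+5.5)/5.5) = 1.0471.
Q* ≈ 7956.472.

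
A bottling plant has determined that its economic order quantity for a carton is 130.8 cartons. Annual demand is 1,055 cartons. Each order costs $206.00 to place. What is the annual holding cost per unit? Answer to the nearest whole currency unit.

H ≈ $25

The basic EOQ model gives Q* = √(2DS/H); rearrange for the unknown.
From Q* = √(2DS/H): H = 2DS / Q*² = 2 × 1,055 × 206 / 130.8² = 25.4059.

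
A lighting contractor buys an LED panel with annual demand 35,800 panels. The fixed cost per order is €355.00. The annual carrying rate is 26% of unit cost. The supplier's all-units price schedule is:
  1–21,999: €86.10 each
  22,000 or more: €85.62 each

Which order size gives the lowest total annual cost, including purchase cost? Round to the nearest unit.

Q* ≈ 1,066 panels

Holding cost per unit per year at price C is H = 0.26·C.
For each price level, check whether its EOQ is feasible; otherwise the best quantity at that price is the breakpoint.
EOQ at €86.10 = 1065.6 (feasible in tier 1): TC = 35,800×€86.10 + (35,800/1065.6)×355 + (1065.6/2)×0.26×€86.10 = €3,106,233.87.
EOQ at €85.62 = 1068.6 < 22000, so use break Q=22000: TC = 35,800×€85.62 + (35,800/22000.0)×355 + (22000.0/2)×0.26×€85.62 = €3,310,646.88.
Lowest total cost is €3,106,233.87 at Q = 1065.6.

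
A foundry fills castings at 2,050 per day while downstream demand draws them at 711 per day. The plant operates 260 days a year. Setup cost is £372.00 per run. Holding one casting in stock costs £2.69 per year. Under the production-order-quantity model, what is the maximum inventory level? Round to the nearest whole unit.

I_max ≈ 5,779 castings

Annual demand D = 711 × 260 = 184,860.
Production build-up factor (1 − d/p) = 1 − 711/2,050 = 0.6532.
Q* = √(2DS / (H(1 − d/p))) = √(2 × 184,860 × 372 / (2.69 × 0.6532)).
= √(137,535,840 / 1.757) ≈ 8847.457.
Maximum inventory = Q*(1 − d/p) = 8847.457 × 0.6532 ≈ 5778.900.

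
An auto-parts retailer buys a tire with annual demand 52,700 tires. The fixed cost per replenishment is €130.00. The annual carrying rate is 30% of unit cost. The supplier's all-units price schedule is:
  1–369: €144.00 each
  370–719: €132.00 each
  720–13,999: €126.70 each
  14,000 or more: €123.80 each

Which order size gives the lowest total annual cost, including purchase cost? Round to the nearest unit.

Holding cost per unit per year at price C is H = 0.30·C.
For each price level, check whether its EOQ is feasible; otherwise the best quantity at that price is the breakpoint.
Tier 1 (€144.00): EOQ = 563.2 exceeds tier's upper bound 369, so this tier is dominated.
EOQ at €132.00 = 588.2 (feasible in tier 2): TC = 52,700×€132.00 + (52,700/588.2)×130 + (588.2/2)×0.30×€132.00 = €6,979,693.76.
EOQ at €126.70 = 600.4 < 720, so use break Q=720: TC = 52,700×€126.70 + (52,700/720.0)×130 + (720.0/2)×0.30×€126.70 = €6,700,288.88.
EOQ at €123.80 = 607.4 < 14000, so use break Q=14000: TC = 52,700×€123.80 + (52,700/14000.0)×130 + (14000.0/2)×0.30×€123.80 = €6,784,729.36.
Lowest total cost is €6,700,288.88 at Q = 720.0.

Q* ≈ 720 tires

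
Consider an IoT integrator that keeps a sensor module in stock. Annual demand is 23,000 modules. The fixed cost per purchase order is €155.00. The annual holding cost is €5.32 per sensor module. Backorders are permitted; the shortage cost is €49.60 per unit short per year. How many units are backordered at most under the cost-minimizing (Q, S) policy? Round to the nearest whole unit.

With planned backorders, Q* = √(2DS/H) · √((H+B)/B).
√(2DS/H) = √(2 × 23,000 × 155 / 5.32) = 1157.681.
√((H+B)/B) = √((5.32+49.6)/49.6) = 1.0523.
Q* ≈ 1218.185.
S* = Q* · H/(H+B) = 1218.185 × 5.32/54.92 ≈ 118.003.

S* ≈ 118 modules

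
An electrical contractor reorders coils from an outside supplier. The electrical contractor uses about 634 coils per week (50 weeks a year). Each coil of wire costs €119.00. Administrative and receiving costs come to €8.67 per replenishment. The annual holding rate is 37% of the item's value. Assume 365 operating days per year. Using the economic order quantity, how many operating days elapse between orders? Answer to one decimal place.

T ≈ 1.3 days

Annual demand D = 634 × 50 = 31,700.
Holding cost H = 0.37 × €119.00 = €44.0300 per unit per year.
The optimal lot size = √(2DS/H) = √(2 × 31,700 × 8.67 / 44.03) ≈ 111.73.
Cycle time = Q*/D × 365 = 111.73 / 31,700 × 365 ≈ 1.287 days.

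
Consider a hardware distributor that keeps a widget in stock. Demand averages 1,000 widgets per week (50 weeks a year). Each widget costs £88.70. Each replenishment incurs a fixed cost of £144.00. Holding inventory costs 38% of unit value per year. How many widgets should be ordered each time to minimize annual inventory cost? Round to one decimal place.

Q* ≈ 653.6 widgets

Annual demand D = 1,000 × 50 = 50,000.
Holding cost H = 0.38 × £88.70 = £33.7060 per unit per year.
EOQ = √(2DS / H) = √(2 × 50,000 × 144 / 33.706).
= √(14,400,000 / 33.706) = √427,223.6397 ≈ 653.623.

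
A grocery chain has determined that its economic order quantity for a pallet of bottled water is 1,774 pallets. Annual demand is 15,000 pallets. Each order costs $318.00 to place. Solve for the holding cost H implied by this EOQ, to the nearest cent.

Invert the EOQ relation Q*² = 2DS/H.
From Q* = √(2DS/H): H = 2DS / Q*² = 2 × 15,000 × 318 / 1,774² = 3.0314.

H ≈ $3.03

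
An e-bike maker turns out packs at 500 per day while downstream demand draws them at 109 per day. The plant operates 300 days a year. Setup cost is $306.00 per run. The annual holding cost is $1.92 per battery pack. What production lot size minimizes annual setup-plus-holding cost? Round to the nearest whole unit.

Annual demand D = 109 × 300 = 32,700.
Production build-up factor (1 − d/p) = 1 − 109/500 = 0.7820.
Q* = √(2DS / (H(1 − d/p))) = √(2 × 32,700 × 306 / (1.92 × 0.7820)).
= √(20,012,400 / 1.5014) ≈ 3650.864.

Q* ≈ 3,651 packs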